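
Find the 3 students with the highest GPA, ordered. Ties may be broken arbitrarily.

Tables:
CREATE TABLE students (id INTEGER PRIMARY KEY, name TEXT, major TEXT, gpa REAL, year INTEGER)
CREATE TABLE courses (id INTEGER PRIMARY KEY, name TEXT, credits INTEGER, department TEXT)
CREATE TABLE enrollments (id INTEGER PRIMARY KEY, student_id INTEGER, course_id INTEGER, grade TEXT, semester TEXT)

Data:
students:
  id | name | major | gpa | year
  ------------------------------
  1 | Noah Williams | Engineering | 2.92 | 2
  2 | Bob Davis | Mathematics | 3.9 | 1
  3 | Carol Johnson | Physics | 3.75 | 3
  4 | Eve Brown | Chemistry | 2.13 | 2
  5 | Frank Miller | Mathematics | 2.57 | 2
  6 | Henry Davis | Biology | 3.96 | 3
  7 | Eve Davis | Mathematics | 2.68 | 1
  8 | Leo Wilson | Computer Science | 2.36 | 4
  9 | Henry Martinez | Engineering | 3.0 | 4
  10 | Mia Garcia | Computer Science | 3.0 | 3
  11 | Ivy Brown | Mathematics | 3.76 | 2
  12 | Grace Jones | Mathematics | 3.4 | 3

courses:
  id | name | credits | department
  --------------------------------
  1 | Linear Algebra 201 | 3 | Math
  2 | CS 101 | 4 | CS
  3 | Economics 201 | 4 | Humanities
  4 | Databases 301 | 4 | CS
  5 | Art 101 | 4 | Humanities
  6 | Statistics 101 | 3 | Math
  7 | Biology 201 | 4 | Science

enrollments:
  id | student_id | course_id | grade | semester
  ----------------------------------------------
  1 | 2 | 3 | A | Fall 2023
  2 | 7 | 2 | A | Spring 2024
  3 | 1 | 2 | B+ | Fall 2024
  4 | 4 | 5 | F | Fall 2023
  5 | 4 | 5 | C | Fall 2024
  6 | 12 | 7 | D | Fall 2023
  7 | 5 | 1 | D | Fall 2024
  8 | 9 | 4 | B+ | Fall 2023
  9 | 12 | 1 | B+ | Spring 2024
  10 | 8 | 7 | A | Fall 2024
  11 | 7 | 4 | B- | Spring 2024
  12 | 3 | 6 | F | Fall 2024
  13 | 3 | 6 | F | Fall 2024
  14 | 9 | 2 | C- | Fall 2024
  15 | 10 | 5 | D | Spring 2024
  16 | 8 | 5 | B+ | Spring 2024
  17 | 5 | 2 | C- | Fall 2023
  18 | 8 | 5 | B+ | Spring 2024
SELECT name, gpa FROM students ORDER BY gpa DESC LIMIT 3

Execution result:
name | gpa
Henry Davis | 3.96
Bob Davis | 3.90
Ivy Brown | 3.76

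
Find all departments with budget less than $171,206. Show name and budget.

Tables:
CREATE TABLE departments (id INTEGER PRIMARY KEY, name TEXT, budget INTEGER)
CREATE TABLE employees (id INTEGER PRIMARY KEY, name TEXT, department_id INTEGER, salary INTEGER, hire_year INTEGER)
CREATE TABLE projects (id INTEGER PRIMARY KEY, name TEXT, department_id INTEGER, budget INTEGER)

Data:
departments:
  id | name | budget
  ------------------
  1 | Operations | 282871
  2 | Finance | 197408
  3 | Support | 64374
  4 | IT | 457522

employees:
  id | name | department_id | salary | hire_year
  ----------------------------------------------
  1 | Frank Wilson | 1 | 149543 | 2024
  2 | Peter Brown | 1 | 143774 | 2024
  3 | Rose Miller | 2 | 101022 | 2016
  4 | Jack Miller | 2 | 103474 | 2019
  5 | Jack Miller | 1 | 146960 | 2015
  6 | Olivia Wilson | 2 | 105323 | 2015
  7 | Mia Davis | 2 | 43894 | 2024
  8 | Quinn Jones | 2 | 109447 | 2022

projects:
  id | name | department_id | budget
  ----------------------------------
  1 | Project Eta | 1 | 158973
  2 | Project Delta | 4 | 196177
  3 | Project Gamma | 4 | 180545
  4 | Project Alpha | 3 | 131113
SELECT name, budget FROM departments WHERE budget < 171206

Execution result:
name | budget
Support | 64374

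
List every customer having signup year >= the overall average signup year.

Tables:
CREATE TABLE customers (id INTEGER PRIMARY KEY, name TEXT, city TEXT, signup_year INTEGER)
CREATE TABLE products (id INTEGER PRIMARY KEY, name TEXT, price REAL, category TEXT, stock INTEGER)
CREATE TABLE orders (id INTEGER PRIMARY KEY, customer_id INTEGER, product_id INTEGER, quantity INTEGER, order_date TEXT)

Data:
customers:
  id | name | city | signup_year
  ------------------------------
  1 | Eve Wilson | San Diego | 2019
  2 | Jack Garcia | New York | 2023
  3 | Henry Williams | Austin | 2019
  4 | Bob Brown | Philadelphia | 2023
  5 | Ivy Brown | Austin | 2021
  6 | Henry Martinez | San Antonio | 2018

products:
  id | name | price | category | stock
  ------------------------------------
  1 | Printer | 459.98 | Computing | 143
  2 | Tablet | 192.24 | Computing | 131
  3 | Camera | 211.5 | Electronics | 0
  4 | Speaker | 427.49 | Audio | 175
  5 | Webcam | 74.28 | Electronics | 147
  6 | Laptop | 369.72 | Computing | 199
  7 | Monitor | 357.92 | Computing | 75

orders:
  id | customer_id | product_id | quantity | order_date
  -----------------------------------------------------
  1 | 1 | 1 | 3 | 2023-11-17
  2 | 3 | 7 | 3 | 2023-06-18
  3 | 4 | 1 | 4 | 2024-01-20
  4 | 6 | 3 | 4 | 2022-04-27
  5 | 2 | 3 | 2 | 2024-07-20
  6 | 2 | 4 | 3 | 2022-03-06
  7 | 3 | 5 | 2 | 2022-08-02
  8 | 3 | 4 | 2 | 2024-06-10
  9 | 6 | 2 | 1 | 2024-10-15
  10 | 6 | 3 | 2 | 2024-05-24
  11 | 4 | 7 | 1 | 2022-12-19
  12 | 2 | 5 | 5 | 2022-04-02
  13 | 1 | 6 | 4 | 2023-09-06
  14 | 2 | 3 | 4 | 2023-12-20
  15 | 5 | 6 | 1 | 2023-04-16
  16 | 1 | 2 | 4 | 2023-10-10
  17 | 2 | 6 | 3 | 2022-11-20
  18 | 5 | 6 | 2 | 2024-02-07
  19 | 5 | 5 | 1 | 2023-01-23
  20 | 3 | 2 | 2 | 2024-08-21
SELECT name, signup_year FROM customers WHERE signup_year >= (SELECT AVG(signup_year) FROM customers)

Execution result:
name | signup_year
Jack Garcia | 2023
Bob Brown | 2023
Ivy Brown | 2021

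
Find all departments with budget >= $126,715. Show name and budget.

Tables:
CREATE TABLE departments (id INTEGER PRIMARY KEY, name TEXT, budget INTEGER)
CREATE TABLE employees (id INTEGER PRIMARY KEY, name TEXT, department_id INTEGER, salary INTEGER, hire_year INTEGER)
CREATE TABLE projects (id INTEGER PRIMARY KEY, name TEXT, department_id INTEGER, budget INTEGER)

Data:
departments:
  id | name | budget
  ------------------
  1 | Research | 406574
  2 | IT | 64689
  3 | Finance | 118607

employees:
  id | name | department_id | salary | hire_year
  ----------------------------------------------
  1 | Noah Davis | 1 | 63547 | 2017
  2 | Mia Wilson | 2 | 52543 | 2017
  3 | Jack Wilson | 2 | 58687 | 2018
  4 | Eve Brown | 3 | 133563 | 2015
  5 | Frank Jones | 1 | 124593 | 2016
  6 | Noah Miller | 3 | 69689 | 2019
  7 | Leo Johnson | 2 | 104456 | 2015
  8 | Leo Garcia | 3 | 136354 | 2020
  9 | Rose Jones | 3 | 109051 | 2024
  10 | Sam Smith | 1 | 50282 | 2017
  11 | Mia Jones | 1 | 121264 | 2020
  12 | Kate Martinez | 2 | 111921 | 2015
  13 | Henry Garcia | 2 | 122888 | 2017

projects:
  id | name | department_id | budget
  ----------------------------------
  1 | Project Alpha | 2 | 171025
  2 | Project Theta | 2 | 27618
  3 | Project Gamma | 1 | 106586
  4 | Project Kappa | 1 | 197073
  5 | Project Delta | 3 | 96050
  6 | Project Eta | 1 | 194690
SELECT name, budget FROM departments WHERE budget >= 126715

Execution result:
name | budget
Research | 406574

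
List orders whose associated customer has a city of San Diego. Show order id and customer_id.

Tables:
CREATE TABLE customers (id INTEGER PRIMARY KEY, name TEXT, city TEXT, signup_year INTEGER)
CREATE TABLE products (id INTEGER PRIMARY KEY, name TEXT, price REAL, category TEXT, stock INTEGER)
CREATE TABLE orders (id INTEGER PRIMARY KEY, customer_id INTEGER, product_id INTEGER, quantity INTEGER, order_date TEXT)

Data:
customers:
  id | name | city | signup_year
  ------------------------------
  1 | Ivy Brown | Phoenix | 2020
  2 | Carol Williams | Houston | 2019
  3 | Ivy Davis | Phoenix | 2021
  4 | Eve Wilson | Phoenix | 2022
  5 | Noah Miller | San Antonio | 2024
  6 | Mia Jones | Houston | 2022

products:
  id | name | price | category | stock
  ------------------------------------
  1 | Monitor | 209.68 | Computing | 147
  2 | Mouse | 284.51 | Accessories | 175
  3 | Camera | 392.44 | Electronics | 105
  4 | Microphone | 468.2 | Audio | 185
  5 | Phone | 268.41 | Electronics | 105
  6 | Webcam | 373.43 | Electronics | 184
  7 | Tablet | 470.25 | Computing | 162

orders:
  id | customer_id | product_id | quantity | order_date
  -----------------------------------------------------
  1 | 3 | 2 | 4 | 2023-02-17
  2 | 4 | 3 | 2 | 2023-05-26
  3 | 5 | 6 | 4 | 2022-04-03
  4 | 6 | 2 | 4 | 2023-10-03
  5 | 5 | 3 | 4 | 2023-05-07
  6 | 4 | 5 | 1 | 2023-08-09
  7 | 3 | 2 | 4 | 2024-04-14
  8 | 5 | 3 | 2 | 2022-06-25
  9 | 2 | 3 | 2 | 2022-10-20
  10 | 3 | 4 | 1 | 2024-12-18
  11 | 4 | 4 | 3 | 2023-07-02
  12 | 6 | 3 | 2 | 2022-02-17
SELECT id, customer_id FROM orders WHERE customer_id IN (SELECT id FROM customers WHERE city = 'San Diego')

Execution result:
(no rows)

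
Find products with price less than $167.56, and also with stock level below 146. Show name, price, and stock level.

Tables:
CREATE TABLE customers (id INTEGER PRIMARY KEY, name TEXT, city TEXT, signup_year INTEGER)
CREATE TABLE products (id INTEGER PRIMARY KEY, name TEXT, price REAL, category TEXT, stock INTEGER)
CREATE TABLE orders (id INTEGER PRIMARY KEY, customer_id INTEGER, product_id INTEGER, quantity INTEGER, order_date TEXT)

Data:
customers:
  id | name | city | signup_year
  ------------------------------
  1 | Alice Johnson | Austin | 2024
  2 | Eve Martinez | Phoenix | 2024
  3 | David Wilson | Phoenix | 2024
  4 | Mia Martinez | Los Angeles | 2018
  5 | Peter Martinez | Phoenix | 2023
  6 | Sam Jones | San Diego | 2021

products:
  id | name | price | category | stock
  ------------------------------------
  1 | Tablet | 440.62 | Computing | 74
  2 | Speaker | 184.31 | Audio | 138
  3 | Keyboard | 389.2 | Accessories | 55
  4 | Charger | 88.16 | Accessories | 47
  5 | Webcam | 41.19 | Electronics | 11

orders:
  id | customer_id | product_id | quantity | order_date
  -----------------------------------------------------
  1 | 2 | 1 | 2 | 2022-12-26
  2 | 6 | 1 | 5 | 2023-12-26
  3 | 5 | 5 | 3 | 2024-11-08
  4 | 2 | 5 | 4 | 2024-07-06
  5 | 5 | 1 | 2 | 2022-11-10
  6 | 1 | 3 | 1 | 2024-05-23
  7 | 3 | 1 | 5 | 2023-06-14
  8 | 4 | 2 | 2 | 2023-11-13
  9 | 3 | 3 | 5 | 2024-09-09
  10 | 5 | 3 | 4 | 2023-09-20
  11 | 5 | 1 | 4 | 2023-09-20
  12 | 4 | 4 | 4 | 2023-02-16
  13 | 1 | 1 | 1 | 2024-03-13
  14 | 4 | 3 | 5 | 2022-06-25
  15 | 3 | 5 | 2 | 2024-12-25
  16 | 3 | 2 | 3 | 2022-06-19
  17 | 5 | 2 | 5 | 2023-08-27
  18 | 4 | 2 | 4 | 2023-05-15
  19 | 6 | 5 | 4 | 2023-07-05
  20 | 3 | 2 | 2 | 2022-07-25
SELECT name, price, stock FROM products WHERE price < 167.56 AND stock < 146

Execution result:
name | price | stock
Charger | 88.16 | 47
Webcam | 41.19 | 11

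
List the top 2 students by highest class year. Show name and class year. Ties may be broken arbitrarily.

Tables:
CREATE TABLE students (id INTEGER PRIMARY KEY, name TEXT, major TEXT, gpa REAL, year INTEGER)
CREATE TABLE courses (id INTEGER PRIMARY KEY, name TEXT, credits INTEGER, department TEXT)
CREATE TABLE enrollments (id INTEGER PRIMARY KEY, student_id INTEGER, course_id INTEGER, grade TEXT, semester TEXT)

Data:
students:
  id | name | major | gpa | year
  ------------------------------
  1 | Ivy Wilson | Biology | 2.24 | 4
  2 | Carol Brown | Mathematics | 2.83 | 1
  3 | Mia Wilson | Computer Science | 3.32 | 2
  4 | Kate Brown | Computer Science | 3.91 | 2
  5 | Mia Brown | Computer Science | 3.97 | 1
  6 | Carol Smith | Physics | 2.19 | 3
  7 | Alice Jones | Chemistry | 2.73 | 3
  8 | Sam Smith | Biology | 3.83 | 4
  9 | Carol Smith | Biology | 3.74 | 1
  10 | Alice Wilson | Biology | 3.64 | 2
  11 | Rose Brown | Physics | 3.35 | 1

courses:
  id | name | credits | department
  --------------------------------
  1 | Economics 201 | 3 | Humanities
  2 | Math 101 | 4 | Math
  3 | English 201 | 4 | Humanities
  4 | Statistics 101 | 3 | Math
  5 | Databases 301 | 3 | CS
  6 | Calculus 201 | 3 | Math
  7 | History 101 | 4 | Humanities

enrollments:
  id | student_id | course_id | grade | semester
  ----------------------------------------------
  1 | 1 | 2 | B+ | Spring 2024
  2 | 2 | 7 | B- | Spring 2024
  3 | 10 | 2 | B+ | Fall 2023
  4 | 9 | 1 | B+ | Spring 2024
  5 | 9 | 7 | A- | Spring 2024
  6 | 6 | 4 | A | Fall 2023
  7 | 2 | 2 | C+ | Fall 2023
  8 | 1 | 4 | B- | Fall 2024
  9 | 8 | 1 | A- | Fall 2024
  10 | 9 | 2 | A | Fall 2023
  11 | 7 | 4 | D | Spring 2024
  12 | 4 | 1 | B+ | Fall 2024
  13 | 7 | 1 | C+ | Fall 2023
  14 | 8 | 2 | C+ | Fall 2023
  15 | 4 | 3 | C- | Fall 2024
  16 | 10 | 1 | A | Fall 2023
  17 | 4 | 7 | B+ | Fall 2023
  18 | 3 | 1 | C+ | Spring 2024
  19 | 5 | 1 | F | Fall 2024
SELECT name, year FROM students ORDER BY year DESC LIMIT 2

Execution result:
name | year
Ivy Wilson | 4
Sam Smith | 4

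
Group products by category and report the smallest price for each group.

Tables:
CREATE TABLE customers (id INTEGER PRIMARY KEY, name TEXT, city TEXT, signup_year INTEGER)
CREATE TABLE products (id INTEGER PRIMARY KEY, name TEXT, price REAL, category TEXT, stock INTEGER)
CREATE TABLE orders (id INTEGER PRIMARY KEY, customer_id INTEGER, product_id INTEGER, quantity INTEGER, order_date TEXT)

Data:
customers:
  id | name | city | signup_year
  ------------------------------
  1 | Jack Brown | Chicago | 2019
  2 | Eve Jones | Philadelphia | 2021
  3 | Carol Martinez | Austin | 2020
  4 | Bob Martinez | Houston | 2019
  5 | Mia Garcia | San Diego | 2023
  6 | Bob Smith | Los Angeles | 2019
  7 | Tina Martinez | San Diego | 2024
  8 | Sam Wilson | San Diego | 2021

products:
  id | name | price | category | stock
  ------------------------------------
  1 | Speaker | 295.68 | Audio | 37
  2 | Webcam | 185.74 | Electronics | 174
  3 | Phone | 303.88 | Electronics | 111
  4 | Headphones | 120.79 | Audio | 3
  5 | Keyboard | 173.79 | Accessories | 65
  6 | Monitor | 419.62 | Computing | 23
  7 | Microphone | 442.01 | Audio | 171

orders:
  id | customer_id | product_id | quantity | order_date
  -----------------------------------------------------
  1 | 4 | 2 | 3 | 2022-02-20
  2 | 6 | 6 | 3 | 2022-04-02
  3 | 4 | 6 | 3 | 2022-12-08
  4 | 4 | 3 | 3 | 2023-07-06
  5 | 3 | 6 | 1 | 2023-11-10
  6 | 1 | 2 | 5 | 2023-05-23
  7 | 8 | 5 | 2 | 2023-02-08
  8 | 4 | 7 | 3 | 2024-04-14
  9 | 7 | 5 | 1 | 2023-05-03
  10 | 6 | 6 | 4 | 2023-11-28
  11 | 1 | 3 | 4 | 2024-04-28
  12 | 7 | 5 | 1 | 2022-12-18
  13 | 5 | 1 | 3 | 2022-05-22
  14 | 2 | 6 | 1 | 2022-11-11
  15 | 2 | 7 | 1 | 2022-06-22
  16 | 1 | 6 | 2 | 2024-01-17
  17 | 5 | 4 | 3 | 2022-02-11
SELECT category, MIN(price) AS min_price FROM products GROUP BY category

Execution result:
category | min_price
Accessories | 173.79
Audio | 120.79
Computing | 419.62
Electronics | 185.74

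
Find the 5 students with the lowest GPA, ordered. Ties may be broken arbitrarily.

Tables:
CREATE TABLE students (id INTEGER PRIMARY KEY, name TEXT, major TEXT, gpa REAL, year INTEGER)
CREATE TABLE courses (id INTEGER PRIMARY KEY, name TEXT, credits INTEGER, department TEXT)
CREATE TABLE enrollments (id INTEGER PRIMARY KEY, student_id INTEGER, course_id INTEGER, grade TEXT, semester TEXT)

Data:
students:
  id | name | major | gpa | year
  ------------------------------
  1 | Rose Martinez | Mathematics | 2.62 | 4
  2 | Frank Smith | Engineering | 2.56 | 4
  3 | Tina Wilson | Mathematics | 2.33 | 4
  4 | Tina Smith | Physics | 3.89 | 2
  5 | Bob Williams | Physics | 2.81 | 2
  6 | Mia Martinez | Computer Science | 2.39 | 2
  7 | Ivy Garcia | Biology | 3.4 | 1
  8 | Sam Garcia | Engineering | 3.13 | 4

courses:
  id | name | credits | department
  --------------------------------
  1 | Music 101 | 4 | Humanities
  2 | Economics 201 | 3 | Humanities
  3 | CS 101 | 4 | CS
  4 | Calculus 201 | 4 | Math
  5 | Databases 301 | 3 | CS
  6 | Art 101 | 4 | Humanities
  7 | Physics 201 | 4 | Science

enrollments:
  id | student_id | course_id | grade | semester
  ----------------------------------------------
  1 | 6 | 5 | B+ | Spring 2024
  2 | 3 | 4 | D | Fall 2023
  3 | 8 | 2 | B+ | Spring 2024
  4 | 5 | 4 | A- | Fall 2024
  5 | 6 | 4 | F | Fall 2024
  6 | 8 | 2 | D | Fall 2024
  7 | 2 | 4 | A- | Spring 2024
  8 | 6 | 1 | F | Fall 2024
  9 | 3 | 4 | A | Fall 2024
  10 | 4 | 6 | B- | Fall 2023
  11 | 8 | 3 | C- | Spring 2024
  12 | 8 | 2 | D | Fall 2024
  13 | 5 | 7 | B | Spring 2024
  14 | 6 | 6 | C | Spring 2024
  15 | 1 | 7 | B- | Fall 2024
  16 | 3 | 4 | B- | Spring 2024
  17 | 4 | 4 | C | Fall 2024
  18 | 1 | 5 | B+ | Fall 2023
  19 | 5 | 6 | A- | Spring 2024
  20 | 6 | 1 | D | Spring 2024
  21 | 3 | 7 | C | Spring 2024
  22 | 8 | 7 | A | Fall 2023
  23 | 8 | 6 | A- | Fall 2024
SELECT name, gpa FROM students ORDER BY gpa ASC LIMIT 5

Execution result:
name | gpa
Tina Wilson | 2.33
Mia Martinez | 2.39
Frank Smith | 2.56
Rose Martinez | 2.62
Bob Williams | 2.81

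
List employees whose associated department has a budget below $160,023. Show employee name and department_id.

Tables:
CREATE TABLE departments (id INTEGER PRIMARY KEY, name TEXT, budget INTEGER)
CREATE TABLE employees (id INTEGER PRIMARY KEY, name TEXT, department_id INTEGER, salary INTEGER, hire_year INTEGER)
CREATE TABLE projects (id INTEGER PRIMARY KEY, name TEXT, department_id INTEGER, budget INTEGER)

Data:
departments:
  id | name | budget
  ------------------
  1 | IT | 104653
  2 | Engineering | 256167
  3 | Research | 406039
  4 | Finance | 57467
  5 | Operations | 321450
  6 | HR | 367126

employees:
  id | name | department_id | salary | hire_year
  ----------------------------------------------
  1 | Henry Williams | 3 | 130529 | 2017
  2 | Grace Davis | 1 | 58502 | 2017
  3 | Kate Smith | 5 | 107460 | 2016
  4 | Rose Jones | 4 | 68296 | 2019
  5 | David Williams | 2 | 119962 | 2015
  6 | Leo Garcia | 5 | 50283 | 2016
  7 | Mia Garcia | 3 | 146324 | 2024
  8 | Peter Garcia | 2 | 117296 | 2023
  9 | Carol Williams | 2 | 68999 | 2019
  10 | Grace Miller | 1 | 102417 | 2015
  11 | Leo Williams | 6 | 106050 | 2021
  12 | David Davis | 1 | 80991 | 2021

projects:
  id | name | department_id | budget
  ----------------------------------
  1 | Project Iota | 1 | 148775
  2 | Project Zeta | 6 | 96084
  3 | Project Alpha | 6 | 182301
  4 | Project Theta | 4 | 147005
SELECT name, department_id FROM employees WHERE department_id IN (SELECT id FROM departments WHERE budget < 160023)

Execution result:
name | department_id
Grace Davis | 1
Rose Jones | 4
Grace Miller | 1
David Davis | 1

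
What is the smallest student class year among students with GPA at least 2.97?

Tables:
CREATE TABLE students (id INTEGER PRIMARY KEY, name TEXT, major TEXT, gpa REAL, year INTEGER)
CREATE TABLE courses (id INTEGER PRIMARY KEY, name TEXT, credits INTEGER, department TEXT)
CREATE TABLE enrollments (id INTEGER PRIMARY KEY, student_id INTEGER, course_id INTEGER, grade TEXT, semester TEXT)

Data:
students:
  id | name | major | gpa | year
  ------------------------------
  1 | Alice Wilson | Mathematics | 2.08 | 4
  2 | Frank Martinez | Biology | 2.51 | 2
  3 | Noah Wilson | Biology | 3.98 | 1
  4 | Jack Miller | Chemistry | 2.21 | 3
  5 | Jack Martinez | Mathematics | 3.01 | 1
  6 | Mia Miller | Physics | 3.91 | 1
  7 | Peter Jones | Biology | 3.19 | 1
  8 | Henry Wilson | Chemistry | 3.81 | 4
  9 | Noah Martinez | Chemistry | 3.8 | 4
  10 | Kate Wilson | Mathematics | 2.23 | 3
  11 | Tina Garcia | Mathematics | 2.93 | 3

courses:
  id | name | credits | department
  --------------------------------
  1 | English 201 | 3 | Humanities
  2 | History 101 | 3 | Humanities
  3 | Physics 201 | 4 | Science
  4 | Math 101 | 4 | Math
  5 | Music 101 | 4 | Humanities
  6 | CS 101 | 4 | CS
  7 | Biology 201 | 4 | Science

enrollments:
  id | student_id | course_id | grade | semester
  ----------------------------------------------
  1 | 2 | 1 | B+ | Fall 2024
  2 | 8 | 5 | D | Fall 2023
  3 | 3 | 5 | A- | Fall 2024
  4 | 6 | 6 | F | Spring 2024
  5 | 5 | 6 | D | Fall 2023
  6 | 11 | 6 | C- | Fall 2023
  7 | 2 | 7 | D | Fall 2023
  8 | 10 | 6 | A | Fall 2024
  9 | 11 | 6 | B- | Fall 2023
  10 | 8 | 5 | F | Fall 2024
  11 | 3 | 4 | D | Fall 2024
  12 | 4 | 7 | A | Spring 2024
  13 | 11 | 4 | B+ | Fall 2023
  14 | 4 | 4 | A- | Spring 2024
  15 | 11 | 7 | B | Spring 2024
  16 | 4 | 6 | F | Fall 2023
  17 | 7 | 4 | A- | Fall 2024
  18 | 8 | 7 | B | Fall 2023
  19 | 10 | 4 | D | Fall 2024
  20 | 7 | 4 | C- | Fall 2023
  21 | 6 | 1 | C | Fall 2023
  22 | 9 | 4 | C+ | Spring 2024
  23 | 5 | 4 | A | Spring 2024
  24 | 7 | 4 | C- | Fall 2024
SELECT MIN(year) FROM students WHERE gpa >= 2.97

Execution result:
1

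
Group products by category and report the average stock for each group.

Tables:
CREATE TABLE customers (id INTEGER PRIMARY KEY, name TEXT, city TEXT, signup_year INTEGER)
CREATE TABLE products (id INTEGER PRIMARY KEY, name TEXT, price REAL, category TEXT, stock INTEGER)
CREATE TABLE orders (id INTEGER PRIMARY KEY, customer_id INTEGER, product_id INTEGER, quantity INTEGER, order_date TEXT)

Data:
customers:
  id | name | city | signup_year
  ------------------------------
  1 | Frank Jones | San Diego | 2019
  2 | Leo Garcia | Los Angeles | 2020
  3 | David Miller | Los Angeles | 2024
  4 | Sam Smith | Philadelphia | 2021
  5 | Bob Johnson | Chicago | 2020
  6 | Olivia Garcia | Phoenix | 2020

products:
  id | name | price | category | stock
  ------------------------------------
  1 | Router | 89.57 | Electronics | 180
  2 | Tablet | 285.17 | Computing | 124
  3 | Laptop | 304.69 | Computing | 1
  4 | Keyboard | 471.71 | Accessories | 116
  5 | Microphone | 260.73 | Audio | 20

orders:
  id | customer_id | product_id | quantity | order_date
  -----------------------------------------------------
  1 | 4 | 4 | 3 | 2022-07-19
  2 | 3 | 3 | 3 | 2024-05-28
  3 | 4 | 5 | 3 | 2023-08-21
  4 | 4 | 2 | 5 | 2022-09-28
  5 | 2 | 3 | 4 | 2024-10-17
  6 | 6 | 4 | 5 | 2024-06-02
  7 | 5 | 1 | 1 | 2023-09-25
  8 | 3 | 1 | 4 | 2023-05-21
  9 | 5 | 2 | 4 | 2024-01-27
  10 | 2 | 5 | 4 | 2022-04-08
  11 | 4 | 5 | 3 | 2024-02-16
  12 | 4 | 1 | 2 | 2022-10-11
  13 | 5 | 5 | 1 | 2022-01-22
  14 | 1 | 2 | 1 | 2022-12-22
SELECT category, AVG(stock) AS avg_stock FROM products GROUP BY category

Execution result:
category | avg_stock
Accessories | 116.00
Audio | 20.00
Computing | 62.50
Electronics | 180.00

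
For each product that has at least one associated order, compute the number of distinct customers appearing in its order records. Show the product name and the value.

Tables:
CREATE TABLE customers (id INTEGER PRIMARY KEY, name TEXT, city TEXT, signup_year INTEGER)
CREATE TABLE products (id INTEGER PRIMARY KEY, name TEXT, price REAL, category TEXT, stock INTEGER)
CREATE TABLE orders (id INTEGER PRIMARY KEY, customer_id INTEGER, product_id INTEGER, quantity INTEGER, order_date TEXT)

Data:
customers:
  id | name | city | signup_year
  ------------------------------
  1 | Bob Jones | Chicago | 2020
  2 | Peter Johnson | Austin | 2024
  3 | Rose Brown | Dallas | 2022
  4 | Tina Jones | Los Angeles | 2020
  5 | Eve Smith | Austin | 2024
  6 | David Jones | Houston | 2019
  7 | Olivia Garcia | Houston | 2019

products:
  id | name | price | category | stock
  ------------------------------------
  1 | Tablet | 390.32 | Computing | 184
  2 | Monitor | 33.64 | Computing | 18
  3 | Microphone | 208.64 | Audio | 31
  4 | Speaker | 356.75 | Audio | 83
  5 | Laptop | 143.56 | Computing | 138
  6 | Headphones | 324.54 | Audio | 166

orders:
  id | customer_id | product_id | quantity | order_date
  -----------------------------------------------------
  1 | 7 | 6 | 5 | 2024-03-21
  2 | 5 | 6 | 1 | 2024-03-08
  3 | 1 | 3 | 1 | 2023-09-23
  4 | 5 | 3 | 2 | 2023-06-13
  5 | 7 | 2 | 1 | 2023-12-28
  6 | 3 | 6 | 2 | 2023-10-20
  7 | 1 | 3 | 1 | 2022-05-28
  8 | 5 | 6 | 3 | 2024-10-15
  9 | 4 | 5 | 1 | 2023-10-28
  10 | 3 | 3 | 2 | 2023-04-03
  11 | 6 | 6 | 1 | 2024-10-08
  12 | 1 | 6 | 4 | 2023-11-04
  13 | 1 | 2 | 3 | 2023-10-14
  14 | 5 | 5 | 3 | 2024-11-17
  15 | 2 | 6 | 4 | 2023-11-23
SELECT p.name, COUNT(DISTINCT c.customer_id) AS distinct_customer_count FROM orders c JOIN products p ON c.product_id = p.id GROUP BY p.id, p.name

Execution result:
name | distinct_customer_count
Monitor | 2
Microphone | 3
Laptop | 2
Headphones | 6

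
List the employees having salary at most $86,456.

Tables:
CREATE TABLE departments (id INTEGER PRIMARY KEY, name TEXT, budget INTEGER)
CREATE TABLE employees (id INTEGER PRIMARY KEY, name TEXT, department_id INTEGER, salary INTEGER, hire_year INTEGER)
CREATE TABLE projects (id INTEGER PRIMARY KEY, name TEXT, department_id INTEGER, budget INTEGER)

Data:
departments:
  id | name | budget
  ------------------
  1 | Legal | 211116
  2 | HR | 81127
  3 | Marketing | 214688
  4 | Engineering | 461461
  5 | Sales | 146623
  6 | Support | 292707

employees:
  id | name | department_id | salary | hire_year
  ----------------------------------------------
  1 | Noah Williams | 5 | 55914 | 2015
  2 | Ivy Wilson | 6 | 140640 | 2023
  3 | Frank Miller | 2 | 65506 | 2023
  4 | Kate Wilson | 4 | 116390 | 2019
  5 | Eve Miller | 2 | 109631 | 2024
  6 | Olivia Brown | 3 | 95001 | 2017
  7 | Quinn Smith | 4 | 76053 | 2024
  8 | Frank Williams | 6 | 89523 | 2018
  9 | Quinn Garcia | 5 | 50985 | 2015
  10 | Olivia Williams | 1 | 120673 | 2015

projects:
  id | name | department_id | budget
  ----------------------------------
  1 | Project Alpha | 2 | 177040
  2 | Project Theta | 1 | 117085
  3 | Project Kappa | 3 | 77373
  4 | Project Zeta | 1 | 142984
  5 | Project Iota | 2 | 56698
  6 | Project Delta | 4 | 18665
SELECT name, salary FROM employees WHERE salary <= 86456

Execution result:
name | salary
Noah Williams | 55914
Frank Miller | 65506
Quinn Smith | 76053
Quinn Garcia | 50985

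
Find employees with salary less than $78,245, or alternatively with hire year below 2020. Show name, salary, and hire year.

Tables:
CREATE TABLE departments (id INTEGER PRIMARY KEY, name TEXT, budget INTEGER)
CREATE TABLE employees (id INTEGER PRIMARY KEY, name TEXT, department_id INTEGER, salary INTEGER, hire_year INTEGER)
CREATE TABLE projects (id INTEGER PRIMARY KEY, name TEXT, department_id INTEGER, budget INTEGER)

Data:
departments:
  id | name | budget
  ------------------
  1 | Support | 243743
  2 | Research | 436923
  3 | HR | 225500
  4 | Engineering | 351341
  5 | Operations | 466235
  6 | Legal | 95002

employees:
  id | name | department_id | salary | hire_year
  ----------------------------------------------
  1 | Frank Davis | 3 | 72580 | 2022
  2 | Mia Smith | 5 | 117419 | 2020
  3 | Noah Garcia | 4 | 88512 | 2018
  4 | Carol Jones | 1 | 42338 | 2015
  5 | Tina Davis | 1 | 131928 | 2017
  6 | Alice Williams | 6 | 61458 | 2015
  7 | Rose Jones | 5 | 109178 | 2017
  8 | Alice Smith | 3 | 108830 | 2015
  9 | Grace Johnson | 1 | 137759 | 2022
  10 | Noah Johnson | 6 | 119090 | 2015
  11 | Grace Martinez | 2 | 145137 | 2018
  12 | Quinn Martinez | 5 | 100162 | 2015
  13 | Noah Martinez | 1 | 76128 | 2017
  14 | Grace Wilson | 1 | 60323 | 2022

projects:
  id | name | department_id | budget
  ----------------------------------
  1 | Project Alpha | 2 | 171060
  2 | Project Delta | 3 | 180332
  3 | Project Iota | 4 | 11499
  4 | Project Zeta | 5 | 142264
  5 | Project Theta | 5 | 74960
SELECT name, salary, hire_year FROM employees WHERE salary < 78245 OR hire_year < 2020

Execution result:
name | salary | hire_year
Frank Davis | 72580 | 2022
Noah Garcia | 88512 | 2018
Carol Jones | 42338 | 2015
Tina Davis | 131928 | 2017
Alice Williams | 61458 | 2015
Rose Jones | 109178 | 2017
Alice Smith | 108830 | 2015
Noah Johnson | 119090 | 2015
Grace Martinez | 145137 | 2018
Quinn Martinez | 100162 | 2015
Noah Martinez | 76128 | 2017
Grace Wilson | 60323 | 2022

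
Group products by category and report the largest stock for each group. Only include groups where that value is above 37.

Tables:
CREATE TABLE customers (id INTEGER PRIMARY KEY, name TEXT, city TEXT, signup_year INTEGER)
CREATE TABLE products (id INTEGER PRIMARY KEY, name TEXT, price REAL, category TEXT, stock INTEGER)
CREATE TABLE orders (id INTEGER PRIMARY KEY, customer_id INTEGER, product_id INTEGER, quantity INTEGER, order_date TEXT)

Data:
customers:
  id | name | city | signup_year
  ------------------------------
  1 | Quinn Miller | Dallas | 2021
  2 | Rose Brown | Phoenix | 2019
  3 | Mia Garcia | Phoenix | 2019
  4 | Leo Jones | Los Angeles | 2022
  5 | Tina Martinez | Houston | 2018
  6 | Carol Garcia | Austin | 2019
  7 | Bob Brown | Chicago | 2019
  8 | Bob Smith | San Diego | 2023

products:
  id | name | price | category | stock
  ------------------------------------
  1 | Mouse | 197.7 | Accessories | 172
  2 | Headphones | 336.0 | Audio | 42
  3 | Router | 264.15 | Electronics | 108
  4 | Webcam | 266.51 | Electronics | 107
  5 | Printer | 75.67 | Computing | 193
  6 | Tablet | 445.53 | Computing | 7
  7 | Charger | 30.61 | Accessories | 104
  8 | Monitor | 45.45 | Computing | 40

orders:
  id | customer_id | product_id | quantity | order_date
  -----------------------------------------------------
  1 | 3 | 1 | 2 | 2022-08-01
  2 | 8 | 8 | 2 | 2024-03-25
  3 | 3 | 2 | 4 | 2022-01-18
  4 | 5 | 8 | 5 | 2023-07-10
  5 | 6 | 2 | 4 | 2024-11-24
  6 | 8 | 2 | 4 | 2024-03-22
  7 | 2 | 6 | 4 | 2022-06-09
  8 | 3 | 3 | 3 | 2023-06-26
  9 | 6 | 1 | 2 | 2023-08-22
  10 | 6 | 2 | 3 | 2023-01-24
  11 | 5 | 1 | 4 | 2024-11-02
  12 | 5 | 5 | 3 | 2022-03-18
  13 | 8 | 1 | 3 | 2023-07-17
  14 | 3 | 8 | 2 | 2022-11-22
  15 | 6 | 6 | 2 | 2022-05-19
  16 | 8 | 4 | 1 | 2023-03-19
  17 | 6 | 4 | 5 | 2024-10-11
SELECT category, MAX(stock) AS max_stock FROM products GROUP BY category HAVING MAX(stock) > 37

Execution result:
category | max_stock
Accessories | 172
Audio | 42
Computing | 193
Electronics | 108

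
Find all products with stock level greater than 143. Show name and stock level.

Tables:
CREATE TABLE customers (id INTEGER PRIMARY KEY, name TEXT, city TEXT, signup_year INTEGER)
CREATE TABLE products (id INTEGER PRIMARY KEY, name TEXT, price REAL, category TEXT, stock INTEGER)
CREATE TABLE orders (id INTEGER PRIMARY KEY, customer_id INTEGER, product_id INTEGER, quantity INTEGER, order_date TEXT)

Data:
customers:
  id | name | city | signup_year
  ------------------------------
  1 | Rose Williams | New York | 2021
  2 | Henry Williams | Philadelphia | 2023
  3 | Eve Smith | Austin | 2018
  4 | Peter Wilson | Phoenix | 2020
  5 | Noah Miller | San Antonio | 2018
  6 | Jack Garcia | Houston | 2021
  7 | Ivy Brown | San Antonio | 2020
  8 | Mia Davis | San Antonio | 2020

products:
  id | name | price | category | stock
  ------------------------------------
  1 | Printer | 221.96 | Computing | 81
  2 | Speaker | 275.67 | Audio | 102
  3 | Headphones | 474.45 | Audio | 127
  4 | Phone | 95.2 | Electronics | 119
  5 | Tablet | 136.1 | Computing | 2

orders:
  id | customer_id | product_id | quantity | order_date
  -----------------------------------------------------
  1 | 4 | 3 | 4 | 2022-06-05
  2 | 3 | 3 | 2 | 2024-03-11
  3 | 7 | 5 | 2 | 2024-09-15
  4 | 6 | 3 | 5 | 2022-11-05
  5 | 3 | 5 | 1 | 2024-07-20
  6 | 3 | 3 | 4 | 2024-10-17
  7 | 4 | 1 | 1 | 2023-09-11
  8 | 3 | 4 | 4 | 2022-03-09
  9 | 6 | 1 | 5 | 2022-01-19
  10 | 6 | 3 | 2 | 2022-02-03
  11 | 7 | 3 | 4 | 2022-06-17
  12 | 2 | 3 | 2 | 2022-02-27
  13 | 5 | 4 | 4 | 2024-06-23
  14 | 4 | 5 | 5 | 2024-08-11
SELECT name, stock FROM products WHERE stock > 143

Execution result:
(no rows)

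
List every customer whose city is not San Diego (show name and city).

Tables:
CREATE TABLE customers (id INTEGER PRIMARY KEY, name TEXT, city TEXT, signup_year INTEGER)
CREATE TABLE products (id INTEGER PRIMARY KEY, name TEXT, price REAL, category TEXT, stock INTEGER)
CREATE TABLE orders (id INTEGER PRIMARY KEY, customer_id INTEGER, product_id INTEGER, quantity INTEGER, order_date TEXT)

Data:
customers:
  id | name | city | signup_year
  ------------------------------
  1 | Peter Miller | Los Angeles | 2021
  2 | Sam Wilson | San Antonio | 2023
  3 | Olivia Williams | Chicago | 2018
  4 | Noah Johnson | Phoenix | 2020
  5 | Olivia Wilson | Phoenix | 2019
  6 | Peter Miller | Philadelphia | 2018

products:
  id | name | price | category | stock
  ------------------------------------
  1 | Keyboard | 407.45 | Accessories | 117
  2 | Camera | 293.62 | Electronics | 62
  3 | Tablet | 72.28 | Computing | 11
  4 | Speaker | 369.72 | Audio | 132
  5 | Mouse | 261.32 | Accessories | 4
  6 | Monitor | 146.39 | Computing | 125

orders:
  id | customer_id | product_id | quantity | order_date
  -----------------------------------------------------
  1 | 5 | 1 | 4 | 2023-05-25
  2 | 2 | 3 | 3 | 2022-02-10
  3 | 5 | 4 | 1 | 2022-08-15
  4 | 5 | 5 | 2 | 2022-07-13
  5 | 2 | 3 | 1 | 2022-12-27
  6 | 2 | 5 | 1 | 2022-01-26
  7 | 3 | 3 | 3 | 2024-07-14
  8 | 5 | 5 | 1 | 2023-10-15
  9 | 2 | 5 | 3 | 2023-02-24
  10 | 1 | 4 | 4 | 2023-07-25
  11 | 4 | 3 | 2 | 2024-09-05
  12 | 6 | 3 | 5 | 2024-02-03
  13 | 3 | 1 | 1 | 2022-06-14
SELECT name, city FROM customers WHERE city <> 'San Diego'

Execution result:
name | city
Peter Miller | Los Angeles
Sam Wilson | San Antonio
Olivia Williams | Chicago
Noah Johnson | Phoenix
Olivia Wilson | Phoenix
Peter Miller | Philadelphia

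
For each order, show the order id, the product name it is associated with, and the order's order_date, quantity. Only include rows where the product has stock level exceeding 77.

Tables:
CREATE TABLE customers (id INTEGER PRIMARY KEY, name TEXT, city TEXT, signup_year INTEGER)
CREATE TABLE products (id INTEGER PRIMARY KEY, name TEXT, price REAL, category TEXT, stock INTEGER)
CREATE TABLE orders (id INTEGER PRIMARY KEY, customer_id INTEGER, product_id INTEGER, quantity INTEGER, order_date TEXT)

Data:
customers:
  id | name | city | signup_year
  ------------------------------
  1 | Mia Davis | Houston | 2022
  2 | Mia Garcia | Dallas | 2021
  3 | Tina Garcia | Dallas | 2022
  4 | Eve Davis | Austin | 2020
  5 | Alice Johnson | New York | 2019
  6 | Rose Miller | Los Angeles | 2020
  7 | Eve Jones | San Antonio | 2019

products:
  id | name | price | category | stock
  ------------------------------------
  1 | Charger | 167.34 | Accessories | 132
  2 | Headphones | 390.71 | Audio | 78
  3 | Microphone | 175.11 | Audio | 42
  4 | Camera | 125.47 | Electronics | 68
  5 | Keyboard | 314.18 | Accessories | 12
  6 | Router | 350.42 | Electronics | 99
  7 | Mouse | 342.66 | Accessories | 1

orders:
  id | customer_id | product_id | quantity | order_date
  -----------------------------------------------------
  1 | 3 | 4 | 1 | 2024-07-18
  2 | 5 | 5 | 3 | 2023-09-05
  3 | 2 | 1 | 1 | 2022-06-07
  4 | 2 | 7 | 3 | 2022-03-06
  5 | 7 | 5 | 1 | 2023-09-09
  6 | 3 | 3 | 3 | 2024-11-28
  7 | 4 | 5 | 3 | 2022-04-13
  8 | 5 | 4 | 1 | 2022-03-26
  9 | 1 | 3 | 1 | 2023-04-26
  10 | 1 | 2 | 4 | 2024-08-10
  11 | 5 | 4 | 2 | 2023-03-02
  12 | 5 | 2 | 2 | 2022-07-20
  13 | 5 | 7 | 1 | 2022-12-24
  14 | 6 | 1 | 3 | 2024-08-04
SELECT c.id, p.name AS product, c.order_date, c.quantity FROM orders c JOIN products p ON c.product_id = p.id WHERE p.stock > 77

Execution result:
id | product | order_date | quantity
3 | Charger | 2022-06-07 | 1
10 | Headphones | 2024-08-10 | 4
12 | Headphones | 2022-07-20 | 2
14 | Charger | 2024-08-04 | 3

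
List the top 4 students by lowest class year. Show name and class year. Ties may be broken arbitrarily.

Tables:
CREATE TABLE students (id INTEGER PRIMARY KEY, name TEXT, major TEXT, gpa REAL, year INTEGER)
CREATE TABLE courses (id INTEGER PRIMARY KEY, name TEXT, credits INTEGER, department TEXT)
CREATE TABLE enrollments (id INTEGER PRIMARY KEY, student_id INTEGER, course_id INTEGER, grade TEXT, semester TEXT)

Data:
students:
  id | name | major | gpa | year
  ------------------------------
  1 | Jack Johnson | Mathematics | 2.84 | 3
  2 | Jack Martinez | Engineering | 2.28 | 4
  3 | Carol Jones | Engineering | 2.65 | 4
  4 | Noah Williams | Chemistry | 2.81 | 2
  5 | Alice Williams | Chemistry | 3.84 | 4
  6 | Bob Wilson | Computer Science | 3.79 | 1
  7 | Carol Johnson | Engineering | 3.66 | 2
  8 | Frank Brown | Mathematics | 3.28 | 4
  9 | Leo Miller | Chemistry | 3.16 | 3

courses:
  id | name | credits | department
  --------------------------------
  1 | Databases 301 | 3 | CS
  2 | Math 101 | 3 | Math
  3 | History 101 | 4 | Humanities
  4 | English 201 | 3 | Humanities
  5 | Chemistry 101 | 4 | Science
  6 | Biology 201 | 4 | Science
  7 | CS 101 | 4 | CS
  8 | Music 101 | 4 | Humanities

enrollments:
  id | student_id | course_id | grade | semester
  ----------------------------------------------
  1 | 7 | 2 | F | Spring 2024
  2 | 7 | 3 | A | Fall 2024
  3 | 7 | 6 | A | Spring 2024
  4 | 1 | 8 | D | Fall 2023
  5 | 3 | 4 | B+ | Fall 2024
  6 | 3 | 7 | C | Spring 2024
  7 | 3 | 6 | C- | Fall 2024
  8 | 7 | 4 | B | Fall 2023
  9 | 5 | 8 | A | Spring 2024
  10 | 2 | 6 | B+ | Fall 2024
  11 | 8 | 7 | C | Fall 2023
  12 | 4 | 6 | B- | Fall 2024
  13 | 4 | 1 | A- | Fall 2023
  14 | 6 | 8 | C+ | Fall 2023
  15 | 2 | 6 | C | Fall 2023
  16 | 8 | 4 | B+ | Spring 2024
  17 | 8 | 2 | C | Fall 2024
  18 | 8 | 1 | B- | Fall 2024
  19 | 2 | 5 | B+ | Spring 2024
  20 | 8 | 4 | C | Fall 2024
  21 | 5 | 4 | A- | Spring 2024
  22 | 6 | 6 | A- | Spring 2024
SELECT name, year FROM students ORDER BY year ASC LIMIT 4

Execution result:
name | year
Bob Wilson | 1
Noah Williams | 2
Carol Johnson | 2
Jack Johnson | 3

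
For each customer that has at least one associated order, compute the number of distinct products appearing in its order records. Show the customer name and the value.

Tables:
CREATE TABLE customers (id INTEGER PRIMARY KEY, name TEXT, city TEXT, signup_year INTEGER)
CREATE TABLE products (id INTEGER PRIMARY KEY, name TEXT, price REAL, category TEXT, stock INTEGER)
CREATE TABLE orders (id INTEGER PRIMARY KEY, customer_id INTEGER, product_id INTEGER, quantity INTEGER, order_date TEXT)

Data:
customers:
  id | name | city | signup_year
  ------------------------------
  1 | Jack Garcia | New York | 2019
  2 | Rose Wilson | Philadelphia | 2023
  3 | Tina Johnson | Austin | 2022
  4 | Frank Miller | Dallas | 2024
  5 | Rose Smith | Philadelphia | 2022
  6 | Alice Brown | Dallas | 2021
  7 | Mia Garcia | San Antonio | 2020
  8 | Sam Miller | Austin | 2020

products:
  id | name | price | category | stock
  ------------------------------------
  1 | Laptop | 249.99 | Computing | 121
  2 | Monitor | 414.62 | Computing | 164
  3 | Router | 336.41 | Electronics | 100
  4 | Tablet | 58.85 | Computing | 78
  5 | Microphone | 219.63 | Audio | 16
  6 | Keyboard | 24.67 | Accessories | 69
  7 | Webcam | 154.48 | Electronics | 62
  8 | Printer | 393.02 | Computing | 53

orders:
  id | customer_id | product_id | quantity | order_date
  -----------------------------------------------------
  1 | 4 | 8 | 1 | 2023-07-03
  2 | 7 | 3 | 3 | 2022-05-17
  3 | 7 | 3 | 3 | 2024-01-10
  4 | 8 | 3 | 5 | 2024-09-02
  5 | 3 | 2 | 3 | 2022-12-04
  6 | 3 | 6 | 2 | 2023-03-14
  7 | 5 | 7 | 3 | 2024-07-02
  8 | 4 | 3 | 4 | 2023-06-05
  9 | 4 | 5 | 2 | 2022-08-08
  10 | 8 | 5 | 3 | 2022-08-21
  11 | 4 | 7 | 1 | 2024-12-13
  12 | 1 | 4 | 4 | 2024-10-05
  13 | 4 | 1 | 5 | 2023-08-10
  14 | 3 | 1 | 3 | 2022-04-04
SELECT p.name, COUNT(DISTINCT c.product_id) AS distinct_product_count FROM orders c JOIN customers p ON c.customer_id = p.id GROUP BY p.id, p.name

Execution result:
name | distinct_product_count
Jack Garcia | 1
Tina Johnson | 3
Frank Miller | 5
Rose Smith | 1
Mia Garcia | 1
Sam Miller | 2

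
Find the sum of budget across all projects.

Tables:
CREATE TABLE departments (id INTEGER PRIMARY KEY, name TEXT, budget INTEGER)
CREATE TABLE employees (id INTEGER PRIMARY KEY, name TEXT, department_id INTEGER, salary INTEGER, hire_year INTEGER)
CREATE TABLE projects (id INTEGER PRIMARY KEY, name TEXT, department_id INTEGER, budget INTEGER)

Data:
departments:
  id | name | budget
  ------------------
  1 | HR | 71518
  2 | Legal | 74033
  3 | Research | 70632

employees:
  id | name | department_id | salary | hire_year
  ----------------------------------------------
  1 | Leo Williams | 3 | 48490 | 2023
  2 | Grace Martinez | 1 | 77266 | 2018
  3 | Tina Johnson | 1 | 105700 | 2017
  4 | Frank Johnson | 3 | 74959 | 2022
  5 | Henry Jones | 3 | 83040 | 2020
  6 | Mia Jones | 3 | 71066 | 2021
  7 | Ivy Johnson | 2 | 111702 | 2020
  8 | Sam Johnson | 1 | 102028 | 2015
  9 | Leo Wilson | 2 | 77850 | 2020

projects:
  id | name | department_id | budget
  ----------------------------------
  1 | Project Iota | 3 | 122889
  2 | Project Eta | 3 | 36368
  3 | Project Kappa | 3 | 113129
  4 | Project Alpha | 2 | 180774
SELECT SUM(budget) FROM projects

Execution result:
453160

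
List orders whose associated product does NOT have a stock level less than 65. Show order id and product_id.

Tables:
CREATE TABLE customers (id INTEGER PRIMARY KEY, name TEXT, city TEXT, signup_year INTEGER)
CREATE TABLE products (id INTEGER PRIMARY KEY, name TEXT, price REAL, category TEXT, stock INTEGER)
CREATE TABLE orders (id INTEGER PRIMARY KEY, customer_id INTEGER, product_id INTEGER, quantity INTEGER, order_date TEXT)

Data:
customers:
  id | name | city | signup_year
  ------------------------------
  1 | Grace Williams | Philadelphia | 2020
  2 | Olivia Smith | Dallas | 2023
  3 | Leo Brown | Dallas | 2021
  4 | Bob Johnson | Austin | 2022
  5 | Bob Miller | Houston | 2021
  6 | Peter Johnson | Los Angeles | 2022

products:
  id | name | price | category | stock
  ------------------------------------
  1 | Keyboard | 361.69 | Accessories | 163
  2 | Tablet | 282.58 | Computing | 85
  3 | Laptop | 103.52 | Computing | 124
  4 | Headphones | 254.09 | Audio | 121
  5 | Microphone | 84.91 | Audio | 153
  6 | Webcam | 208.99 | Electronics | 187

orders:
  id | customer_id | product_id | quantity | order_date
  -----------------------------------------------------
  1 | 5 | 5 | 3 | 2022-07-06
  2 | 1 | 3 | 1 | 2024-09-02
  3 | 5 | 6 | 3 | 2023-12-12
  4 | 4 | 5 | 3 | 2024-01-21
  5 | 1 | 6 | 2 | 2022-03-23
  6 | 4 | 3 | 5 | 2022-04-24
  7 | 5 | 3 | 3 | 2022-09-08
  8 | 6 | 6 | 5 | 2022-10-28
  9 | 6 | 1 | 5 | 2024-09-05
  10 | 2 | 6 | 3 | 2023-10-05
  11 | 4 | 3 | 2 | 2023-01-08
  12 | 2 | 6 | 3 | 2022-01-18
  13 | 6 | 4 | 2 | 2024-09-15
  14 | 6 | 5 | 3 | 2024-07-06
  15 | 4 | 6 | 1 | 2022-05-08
SELECT id, product_id FROM orders WHERE product_id NOT IN (SELECT id FROM products WHERE stock < 65)

Execution result:
id | product_id
1 | 5
2 | 3
3 | 6
4 | 5
5 | 6
6 | 3
7 | 3
8 | 6
9 | 1
10 | 6
11 | 3
12 | 6
13 | 4
14 | 5
15 | 6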